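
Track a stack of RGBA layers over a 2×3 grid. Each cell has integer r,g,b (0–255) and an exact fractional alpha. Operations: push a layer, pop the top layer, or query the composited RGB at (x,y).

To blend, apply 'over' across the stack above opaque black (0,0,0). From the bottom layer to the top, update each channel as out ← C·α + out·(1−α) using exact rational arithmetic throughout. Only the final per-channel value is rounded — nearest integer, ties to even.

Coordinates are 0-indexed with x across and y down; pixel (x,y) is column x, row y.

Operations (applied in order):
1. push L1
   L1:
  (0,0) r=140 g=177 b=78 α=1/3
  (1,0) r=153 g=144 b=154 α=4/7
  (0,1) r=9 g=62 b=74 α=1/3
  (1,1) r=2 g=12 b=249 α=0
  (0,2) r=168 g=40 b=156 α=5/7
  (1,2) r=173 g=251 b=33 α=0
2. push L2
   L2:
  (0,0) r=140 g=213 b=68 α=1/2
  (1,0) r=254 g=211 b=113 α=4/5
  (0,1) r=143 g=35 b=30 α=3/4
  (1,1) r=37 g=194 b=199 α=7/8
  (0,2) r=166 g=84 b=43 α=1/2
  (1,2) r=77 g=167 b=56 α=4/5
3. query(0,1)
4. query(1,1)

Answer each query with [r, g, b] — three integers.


(0,1) stack=L1,L2; from [0,0,0]:
after L1 α=1/3: [3, 62/3, 74/3]
after L2 α=3/4: [108, 377/12, 86/3]
→ [108, 31, 29]

(1,1) stack=L1,L2; from [0,0,0]:
L1 α=0: [0, 0, 0]
L2 α=7/8: [259/8, 679/4, 1393/8]
rounded: [32, 170, 174]


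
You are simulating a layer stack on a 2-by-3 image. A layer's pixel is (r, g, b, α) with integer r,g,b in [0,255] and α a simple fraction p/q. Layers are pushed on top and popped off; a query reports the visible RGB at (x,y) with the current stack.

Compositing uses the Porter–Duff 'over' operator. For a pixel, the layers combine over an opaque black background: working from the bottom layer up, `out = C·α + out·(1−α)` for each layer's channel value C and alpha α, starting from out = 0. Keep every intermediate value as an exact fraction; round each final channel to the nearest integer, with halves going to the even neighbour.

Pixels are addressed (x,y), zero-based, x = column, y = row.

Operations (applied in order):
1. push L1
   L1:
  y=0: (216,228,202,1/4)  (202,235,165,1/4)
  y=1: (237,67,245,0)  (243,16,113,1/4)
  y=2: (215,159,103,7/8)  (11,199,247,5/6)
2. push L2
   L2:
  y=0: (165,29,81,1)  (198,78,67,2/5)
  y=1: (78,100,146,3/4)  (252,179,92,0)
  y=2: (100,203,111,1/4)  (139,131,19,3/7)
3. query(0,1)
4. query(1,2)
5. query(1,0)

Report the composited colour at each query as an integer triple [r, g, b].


at x=0,y=1 over L1,L2:
+L1 (α=0) → [0, 0, 0]
+L2 (α=3/4) → [117/2, 75, 219/2]
→ [58, 75, 110]

(1,2) stack=L1,L2; from [0,0,0]:
L1 α=5/6: [55/6, 995/6, 1235/6]
L2 α=3/7: [1361/21, 3169/21, 2641/21]
rounded: [65, 151, 126]

(1,0) stack=L1,L2; from [0,0,0]:
L1 α=1/4: [101/2, 235/4, 165/4]
L2 α=2/5: [219/2, 1329/20, 1031/20]
= [110, 66, 52]


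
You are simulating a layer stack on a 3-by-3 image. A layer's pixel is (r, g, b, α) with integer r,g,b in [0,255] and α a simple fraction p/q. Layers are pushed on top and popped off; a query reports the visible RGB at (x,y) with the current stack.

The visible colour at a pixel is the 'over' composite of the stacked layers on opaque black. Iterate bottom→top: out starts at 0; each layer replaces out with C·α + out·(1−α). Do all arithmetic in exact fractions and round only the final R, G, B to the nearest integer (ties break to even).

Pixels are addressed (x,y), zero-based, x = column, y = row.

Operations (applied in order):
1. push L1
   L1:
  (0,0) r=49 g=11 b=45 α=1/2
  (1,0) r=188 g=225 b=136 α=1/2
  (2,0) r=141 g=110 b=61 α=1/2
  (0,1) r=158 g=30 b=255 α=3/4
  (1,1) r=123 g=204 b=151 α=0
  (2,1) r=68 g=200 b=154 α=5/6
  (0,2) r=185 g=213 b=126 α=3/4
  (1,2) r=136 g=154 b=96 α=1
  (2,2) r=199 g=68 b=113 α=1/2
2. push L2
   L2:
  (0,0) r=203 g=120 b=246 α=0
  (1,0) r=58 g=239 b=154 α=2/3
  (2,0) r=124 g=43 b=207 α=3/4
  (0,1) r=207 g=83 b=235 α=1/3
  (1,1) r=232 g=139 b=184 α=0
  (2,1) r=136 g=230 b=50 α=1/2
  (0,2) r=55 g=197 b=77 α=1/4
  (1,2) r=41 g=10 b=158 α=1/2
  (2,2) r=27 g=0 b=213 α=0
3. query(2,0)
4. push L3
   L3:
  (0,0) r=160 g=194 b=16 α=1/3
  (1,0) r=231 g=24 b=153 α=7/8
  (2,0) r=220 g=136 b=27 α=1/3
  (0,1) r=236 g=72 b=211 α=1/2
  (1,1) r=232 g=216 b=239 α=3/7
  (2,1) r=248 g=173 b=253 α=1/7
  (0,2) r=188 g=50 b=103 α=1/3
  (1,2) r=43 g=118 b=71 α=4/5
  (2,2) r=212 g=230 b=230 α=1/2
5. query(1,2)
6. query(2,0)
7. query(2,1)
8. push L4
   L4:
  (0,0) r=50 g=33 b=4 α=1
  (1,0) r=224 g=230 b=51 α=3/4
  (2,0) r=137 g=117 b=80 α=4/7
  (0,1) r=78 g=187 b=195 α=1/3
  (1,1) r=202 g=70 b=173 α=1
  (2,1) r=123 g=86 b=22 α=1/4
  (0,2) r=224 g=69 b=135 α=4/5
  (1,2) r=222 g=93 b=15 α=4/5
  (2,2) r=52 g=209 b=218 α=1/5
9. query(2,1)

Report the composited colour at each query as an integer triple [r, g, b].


query (2,0) [L1,L2] — begin 0,0,0
+L1 (α=1/2) → [141/2, 55, 61/2]
+L2 (α=3/4) → [885/8, 46, 1303/8]
= [111, 46, 163]

(1,2) stack=L1,L2,L3; from [0,0,0]:
+L1 (α=1) → [136, 154, 96]
+L2 (α=1/2) → [177/2, 82, 127]
+L3 (α=4/5) → [521/10, 554/5, 411/5]
rounded: [52, 111, 82]

(2,0) stack=L1,L2,L3; from [0,0,0]:
L1 α=1/2: [141/2, 55, 61/2]
L2 α=3/4: [885/8, 46, 1303/8]
L3 α=1/3: [1765/12, 76, 1411/12]
= [147, 76, 118]

at x=2,y=1 over L1,L2,L3:
L1 α=5/6: [170/3, 500/3, 385/3]
L2 α=1/2: [289/3, 595/3, 535/6]
L3 α=1/7: [118, 1363/7, 788/7]
rounded: [118, 195, 113]

(2,1) stack=L1,L2,L3,L4; from [0,0,0]:
L1 α=5/6: [170/3, 500/3, 385/3]
L2 α=1/2: [289/3, 595/3, 535/6]
L3 α=1/7: [118, 1363/7, 788/7]
L4 α=1/4: [477/4, 4691/28, 1259/14]
rounded: [119, 168, 90]


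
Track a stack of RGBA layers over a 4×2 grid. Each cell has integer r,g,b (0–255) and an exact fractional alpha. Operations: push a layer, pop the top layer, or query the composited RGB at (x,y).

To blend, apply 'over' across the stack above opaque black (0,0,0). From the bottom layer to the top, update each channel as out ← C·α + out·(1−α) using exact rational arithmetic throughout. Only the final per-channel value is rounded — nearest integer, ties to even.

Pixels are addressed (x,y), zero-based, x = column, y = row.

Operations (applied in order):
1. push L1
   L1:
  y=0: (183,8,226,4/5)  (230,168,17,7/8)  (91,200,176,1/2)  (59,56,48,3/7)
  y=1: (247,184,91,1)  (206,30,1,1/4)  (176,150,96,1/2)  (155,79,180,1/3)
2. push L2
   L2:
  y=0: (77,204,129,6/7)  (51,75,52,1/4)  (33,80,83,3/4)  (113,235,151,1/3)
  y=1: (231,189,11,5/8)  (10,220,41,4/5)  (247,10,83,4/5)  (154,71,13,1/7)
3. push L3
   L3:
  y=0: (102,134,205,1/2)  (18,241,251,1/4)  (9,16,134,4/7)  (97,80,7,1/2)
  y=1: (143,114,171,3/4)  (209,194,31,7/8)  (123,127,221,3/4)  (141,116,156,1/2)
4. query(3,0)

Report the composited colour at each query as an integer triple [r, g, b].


at x=3,y=0 over L1,L2,L3:
after L1 α=3/7: [177/7, 24, 144/7]
after L2 α=1/3: [1145/21, 283/3, 1345/21]
after L3 α=1/2: [1591/21, 523/6, 746/21]
rounded: [76, 87, 36]


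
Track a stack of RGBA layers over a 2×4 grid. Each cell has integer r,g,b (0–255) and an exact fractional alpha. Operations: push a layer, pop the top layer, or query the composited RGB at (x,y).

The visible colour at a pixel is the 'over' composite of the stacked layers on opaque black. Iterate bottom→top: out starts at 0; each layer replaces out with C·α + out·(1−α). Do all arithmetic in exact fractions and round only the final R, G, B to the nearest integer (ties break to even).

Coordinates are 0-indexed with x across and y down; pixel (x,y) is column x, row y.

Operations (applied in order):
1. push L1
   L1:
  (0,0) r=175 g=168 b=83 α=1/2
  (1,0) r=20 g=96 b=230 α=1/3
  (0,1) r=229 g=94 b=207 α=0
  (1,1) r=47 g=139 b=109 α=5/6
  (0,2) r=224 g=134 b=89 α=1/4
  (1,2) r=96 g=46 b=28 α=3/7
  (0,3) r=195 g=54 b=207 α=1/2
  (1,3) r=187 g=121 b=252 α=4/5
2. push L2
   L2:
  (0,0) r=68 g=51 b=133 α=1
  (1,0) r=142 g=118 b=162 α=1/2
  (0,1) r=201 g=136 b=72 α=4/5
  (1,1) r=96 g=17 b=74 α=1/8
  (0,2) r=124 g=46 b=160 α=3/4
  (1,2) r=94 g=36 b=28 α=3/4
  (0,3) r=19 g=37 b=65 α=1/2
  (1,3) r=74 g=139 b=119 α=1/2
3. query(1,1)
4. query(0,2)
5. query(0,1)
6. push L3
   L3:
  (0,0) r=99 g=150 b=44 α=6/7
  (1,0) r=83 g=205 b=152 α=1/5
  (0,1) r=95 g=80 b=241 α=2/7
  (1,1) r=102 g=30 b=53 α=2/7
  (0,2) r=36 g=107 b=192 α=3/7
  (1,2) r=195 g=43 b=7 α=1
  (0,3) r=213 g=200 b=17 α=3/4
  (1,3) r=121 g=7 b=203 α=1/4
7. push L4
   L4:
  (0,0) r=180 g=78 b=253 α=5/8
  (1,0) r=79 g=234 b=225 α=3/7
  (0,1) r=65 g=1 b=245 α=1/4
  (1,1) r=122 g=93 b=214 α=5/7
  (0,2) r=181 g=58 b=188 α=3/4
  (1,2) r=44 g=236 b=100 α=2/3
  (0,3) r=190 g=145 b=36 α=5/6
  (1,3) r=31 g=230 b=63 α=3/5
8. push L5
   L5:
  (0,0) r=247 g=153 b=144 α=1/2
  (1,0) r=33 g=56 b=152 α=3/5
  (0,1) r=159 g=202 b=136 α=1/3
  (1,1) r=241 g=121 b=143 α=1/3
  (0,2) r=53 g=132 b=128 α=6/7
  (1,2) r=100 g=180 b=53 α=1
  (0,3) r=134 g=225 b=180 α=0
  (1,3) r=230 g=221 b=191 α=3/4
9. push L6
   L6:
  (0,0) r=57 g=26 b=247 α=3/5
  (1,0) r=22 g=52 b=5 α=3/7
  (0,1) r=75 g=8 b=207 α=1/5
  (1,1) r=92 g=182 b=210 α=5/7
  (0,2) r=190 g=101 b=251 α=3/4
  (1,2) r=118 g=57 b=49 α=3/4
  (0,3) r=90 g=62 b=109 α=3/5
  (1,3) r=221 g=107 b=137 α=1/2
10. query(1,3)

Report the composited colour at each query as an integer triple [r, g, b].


query (1,1) [L1,L2] — begin 0,0,0
after L1 α=5/6: [235/6, 695/6, 545/6]
after L2 α=1/8: [2221/48, 4967/48, 4259/48]
= [46, 103, 89]

at x=0,y=2 over L1,L2:
+L1 (α=1/4) → [56, 67/2, 89/4]
+L2 (α=3/4) → [107, 343/8, 2009/16]
= [107, 43, 126]

query (0,1) [L1,L2] — begin 0,0,0
L1 α=0: [0, 0, 0]
L2 α=4/5: [804/5, 544/5, 288/5]
rounded: [161, 109, 58]

at x=1,y=3 over L1,L2,L3,L4,L5,L6:
L1 α=4/5: [748/5, 484/5, 1008/5]
L2 α=1/2: [559/5, 1179/10, 1603/10]
L3 α=1/4: [1141/10, 3607/40, 6839/40]
L4 α=3/5: [1606/25, 17407/100, 10619/100]
L5 α=3/4: [4714/25, 83707/400, 67919/400]
L6 α=1/2: [10239/50, 126507/800, 122719/800]
→ [205, 158, 153]


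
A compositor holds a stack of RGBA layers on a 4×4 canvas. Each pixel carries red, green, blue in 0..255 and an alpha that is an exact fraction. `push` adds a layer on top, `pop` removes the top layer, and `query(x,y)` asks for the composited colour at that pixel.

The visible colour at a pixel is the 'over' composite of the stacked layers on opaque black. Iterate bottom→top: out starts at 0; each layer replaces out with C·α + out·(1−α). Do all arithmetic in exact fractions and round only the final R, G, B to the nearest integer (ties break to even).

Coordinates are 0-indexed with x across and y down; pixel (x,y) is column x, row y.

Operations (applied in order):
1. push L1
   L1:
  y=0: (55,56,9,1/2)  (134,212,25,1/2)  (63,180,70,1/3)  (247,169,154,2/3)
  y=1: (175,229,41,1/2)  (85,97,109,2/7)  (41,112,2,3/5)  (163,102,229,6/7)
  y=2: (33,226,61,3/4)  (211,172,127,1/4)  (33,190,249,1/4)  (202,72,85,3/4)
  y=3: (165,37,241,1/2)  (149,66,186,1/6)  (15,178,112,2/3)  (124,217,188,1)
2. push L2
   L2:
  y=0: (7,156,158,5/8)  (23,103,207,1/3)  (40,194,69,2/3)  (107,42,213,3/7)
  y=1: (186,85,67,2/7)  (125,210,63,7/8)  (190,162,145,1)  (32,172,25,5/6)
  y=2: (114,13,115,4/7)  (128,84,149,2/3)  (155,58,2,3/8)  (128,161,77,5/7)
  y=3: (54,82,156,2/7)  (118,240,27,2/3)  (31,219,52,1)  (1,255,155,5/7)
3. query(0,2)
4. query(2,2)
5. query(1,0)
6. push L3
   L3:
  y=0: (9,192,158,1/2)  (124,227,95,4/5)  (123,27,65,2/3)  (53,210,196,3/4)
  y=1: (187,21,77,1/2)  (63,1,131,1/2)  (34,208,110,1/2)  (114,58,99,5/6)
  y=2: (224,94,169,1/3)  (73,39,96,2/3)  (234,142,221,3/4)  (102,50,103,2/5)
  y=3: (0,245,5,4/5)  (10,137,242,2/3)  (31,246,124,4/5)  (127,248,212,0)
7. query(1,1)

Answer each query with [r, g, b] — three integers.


at x=0,y=2 over L1,L2:
L1 α=3/4: [99/4, 339/2, 183/4]
L2 α=4/7: [303/4, 1121/14, 2389/28]
rounded: [76, 80, 85]

at x=2,y=2 over L1,L2:
+L1 (α=1/4) → [33/4, 95/2, 249/4]
+L2 (α=3/8) → [2025/32, 823/16, 1269/32]
rounded: [63, 51, 40]

query (1,0) [L1,L2] — begin 0,0,0
after L1 α=1/2: [67, 106, 25/2]
after L2 α=1/3: [157/3, 105, 232/3]
rounded: [52, 105, 77]

query (1,1) [L1,L2,L3] — begin 0,0,0
L1 α=2/7: [170/7, 194/7, 218/7]
L2 α=7/8: [6295/56, 2621/14, 3305/56]
L3 α=1/2: [9823/112, 2635/28, 10641/112]
= [88, 94, 95]


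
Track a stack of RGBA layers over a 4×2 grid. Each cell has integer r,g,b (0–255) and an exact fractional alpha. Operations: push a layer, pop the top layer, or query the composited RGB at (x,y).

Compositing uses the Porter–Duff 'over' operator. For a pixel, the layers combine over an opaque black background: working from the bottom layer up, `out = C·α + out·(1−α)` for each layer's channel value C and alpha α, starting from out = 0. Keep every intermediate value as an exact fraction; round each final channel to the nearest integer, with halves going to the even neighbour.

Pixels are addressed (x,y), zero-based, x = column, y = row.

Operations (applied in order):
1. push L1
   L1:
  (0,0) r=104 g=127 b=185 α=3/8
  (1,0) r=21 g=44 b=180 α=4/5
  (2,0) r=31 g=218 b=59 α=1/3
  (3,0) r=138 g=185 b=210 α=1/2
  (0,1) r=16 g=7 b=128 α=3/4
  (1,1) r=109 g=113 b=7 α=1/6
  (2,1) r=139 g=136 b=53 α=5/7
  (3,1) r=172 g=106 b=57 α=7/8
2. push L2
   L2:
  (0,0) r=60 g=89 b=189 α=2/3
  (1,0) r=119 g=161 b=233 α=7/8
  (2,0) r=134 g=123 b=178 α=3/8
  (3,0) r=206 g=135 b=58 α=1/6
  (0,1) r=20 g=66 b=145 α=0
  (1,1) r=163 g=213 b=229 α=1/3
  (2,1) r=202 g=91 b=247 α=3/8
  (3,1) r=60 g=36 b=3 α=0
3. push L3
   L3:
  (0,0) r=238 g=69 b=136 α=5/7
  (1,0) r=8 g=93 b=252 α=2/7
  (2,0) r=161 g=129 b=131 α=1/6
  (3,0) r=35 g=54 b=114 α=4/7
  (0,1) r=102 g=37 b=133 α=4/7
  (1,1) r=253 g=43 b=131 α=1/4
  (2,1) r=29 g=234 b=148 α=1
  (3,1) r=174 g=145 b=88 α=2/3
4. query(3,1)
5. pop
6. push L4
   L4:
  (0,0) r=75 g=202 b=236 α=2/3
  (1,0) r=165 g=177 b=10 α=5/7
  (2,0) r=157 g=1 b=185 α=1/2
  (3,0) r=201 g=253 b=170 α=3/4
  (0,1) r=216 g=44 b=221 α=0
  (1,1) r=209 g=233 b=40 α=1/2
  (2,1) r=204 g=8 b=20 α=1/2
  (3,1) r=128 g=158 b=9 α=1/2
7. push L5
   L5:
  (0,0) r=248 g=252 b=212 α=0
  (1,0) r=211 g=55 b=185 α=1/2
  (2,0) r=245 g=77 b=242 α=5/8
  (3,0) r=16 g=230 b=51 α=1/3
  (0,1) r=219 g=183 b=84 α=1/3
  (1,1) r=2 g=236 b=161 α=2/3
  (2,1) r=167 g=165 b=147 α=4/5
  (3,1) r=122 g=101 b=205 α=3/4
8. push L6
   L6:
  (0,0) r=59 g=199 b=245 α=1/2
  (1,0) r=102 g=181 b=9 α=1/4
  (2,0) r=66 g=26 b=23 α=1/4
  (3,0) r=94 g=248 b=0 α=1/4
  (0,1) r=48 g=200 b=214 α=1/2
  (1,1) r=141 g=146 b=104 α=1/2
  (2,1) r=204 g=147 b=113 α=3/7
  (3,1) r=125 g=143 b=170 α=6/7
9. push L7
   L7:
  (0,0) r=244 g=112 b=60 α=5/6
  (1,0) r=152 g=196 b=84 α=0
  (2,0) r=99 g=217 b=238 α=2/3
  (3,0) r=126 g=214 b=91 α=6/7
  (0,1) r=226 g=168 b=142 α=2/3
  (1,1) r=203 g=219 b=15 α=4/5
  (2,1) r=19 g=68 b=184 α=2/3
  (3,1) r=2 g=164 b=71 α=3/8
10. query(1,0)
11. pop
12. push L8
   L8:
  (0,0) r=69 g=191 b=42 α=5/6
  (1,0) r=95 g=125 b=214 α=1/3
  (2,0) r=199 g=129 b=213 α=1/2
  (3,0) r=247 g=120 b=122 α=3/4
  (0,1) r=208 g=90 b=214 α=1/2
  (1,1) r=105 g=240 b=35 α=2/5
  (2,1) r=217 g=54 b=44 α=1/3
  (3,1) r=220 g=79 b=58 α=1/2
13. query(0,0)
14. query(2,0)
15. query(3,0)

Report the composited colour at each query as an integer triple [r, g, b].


at x=3,y=1 over L1,L2,L3:
after L1 α=7/8: [301/2, 371/4, 399/8]
after L2 α=0: [301/2, 371/4, 399/8]
after L3 α=2/3: [997/6, 1531/12, 1807/24]
→ [166, 128, 75]

query (1,0) [L1,L2,L4,L5,L6,L7] — begin 0,0,0
L1 α=4/5: [84/5, 176/5, 144]
L2 α=7/8: [4249/40, 5811/40, 1775/8]
L4 α=5/7: [20749/140, 23511/140, 1975/28]
L5 α=1/2: [50289/280, 31211/280, 7155/56]
L6 α=1/4: [179427/1120, 144313/1120, 21969/224]
L7 α=0: [179427/1120, 144313/1120, 21969/224]
→ [160, 129, 98]

query (0,0) [L1,L2,L4,L5,L6,L8] — begin 0,0,0
+L1 (α=3/8) → [39, 381/8, 555/8]
+L2 (α=2/3) → [53, 1805/24, 1193/8]
+L4 (α=2/3) → [203/3, 11501/72, 4969/24]
+L5 (α=0) → [203/3, 11501/72, 4969/24]
+L6 (α=1/2) → [190/3, 25829/144, 10849/48]
+L8 (α=5/6) → [1225/18, 163349/864, 20929/288]
rounded: [68, 189, 73]

at x=2,y=0 over L1,L2,L4,L5,L6,L8:
after L1 α=1/3: [31/3, 218/3, 59/3]
after L2 α=3/8: [1361/24, 2197/24, 1897/24]
after L4 α=1/2: [5129/48, 2221/48, 6337/48]
after L5 α=5/8: [24729/128, 8381/128, 25697/128]
after L6 α=1/4: [82635/512, 28471/512, 80035/512]
after L8 α=1/2: [184523/1024, 94519/1024, 189091/1024]
→ [180, 92, 185]

(3,0) stack=L1,L2,L4,L5,L6,L8; from [0,0,0]:
after L1 α=1/2: [69, 185/2, 105]
after L2 α=1/6: [551/6, 1195/12, 583/6]
after L4 α=3/4: [4169/24, 10303/48, 3643/24]
after L5 α=1/3: [4361/36, 15823/72, 4255/36]
after L6 α=1/4: [5489/48, 21775/96, 4255/48]
after L8 α=3/4: [41057/192, 56335/384, 21823/192]
rounded: [214, 147, 114]


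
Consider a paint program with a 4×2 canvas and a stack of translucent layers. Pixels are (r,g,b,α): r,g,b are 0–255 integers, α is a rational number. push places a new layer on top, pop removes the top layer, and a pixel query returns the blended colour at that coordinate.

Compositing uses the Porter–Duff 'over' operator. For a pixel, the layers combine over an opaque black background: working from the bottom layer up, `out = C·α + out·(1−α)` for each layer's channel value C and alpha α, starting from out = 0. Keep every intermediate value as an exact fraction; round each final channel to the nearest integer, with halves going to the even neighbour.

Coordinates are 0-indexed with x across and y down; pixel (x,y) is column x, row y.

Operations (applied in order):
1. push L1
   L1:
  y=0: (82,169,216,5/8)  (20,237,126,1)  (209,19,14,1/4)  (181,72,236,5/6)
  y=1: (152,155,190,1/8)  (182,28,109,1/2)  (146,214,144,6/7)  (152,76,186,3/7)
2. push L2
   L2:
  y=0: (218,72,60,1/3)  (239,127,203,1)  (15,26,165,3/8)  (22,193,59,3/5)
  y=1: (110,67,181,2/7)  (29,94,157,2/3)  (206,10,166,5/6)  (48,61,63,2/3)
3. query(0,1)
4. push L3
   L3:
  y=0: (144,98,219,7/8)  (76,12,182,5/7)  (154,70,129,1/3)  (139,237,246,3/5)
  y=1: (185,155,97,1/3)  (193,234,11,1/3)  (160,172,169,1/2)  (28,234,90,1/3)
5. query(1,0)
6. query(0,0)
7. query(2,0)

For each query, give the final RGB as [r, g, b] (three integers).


query (0,1) [L1,L2] — begin 0,0,0
after L1 α=1/8: [19, 155/8, 95/4]
after L2 α=2/7: [45, 1847/56, 1923/28]
= [45, 33, 69]

(1,0) stack=L1,L2,L3; from [0,0,0]:
+L1 (α=1) → [20, 237, 126]
+L2 (α=1) → [239, 127, 203]
+L3 (α=5/7) → [858/7, 314/7, 188]
→ [123, 45, 188]

query (0,0) [L1,L2,L3] — begin 0,0,0
L1 α=5/8: [205/4, 845/8, 135]
L2 α=1/3: [641/6, 1133/12, 110]
L3 α=7/8: [6689/48, 9365/96, 1643/8]
= [139, 98, 205]

query (2,0) [L1,L2,L3] — begin 0,0,0
L1 α=1/4: [209/4, 19/4, 7/2]
L2 α=3/8: [1225/32, 407/32, 1025/16]
L3 α=1/3: [3689/48, 509/16, 2057/24]
= [77, 32, 86]


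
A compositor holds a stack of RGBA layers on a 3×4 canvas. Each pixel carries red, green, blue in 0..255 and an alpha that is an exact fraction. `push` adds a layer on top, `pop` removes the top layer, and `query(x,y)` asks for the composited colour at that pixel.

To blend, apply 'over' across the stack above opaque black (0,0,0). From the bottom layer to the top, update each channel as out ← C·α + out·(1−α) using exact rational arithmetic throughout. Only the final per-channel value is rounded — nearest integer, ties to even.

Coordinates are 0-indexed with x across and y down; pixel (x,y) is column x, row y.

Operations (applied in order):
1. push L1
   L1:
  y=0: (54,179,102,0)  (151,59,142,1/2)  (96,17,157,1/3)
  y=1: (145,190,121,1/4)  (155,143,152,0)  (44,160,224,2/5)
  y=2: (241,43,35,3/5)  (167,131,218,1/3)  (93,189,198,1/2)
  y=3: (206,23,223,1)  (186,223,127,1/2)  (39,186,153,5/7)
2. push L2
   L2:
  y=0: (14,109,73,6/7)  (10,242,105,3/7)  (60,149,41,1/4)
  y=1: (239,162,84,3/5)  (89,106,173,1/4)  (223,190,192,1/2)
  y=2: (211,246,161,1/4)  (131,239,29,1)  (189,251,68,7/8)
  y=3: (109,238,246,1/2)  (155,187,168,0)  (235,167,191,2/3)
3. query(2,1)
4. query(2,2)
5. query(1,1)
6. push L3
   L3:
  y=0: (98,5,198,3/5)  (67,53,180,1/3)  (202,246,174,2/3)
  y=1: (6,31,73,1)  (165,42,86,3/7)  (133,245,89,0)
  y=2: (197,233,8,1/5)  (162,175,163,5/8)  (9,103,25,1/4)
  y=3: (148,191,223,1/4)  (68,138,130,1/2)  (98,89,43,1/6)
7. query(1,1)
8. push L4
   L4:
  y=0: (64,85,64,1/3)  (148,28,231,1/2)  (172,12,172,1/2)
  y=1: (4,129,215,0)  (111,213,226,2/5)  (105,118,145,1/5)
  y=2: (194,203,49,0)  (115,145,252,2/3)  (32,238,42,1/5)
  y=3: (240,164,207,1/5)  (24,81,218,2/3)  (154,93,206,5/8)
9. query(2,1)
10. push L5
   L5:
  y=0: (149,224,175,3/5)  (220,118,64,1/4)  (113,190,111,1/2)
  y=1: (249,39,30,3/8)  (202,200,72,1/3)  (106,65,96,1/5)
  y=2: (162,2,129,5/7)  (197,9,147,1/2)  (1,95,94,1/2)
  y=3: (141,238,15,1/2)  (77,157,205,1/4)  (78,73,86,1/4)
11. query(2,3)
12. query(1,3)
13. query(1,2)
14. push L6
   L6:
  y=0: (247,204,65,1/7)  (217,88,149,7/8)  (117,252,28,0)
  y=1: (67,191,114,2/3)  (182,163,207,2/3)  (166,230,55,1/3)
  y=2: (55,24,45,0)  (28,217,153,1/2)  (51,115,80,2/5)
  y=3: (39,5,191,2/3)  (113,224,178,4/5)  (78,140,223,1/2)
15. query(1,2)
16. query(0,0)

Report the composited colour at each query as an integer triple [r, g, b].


at x=2,y=1 over L1,L2:
+L1 (α=2/5) → [88/5, 64, 448/5]
+L2 (α=1/2) → [1203/10, 127, 704/5]
→ [120, 127, 141]

at x=2,y=2 over L1,L2:
after L1 α=1/2: [93/2, 189/2, 99]
after L2 α=7/8: [2739/16, 3703/16, 575/8]
→ [171, 231, 72]

query (1,1) [L1,L2] — begin 0,0,0
L1 α=0: [0, 0, 0]
L2 α=1/4: [89/4, 53/2, 173/4]
→ [22, 26, 43]

query (1,1) [L1,L2,L3] — begin 0,0,0
+L1 (α=0) → [0, 0, 0]
+L2 (α=1/4) → [89/4, 53/2, 173/4]
+L3 (α=3/7) → [584/7, 232/7, 431/7]
rounded: [83, 33, 62]

(2,1) stack=L1,L2,L3,L4; from [0,0,0]:
L1 α=2/5: [88/5, 64, 448/5]
L2 α=1/2: [1203/10, 127, 704/5]
L3 α=0: [1203/10, 127, 704/5]
L4 α=1/5: [2931/25, 626/5, 3541/25]
→ [117, 125, 142]

query (2,3) [L1,L2,L3,L4,L5] — begin 0,0,0
+L1 (α=5/7) → [195/7, 930/7, 765/7]
+L2 (α=2/3) → [3485/21, 3268/21, 3439/21]
+L3 (α=1/6) → [19483/126, 18209/126, 9049/63]
+L4 (α=5/8) → [51823/336, 37739/336, 30679/168]
+L5 (α=1/4) → [60559/448, 45915/448, 35495/224]
rounded: [135, 102, 158]

query (1,3) [L1,L2,L3,L4,L5] — begin 0,0,0
after L1 α=1/2: [93, 223/2, 127/2]
after L2 α=0: [93, 223/2, 127/2]
after L3 α=1/2: [161/2, 499/4, 387/4]
after L4 α=2/3: [257/6, 1147/12, 2131/12]
after L5 α=1/4: [411/8, 1775/16, 2951/16]
= [51, 111, 184]

query (1,2) [L1,L2,L3,L4,L5] — begin 0,0,0
after L1 α=1/3: [167/3, 131/3, 218/3]
after L2 α=1: [131, 239, 29]
after L3 α=5/8: [1203/8, 199, 451/4]
after L4 α=2/3: [3043/24, 163, 2467/12]
after L5 α=1/2: [7771/48, 86, 4231/24]
→ [162, 86, 176]

(1,2) stack=L1,L2,L3,L4,L5,L6; from [0,0,0]:
+L1 (α=1/3) → [167/3, 131/3, 218/3]
+L2 (α=1) → [131, 239, 29]
+L3 (α=5/8) → [1203/8, 199, 451/4]
+L4 (α=2/3) → [3043/24, 163, 2467/12]
+L5 (α=1/2) → [7771/48, 86, 4231/24]
+L6 (α=1/2) → [9115/96, 303/2, 7903/48]
rounded: [95, 152, 165]

at x=0,y=0 over L1,L2,L3,L4,L5,L6:
+L1 (α=0) → [0, 0, 0]
+L2 (α=6/7) → [12, 654/7, 438/7]
+L3 (α=3/5) → [318/5, 1413/35, 5034/35]
+L4 (α=1/3) → [956/15, 5801/105, 12308/105]
+L5 (α=3/5) → [8617/75, 82162/525, 79741/525]
+L6 (α=1/7) → [23409/175, 200024/1225, 170857/1225]
rounded: [134, 163, 139]


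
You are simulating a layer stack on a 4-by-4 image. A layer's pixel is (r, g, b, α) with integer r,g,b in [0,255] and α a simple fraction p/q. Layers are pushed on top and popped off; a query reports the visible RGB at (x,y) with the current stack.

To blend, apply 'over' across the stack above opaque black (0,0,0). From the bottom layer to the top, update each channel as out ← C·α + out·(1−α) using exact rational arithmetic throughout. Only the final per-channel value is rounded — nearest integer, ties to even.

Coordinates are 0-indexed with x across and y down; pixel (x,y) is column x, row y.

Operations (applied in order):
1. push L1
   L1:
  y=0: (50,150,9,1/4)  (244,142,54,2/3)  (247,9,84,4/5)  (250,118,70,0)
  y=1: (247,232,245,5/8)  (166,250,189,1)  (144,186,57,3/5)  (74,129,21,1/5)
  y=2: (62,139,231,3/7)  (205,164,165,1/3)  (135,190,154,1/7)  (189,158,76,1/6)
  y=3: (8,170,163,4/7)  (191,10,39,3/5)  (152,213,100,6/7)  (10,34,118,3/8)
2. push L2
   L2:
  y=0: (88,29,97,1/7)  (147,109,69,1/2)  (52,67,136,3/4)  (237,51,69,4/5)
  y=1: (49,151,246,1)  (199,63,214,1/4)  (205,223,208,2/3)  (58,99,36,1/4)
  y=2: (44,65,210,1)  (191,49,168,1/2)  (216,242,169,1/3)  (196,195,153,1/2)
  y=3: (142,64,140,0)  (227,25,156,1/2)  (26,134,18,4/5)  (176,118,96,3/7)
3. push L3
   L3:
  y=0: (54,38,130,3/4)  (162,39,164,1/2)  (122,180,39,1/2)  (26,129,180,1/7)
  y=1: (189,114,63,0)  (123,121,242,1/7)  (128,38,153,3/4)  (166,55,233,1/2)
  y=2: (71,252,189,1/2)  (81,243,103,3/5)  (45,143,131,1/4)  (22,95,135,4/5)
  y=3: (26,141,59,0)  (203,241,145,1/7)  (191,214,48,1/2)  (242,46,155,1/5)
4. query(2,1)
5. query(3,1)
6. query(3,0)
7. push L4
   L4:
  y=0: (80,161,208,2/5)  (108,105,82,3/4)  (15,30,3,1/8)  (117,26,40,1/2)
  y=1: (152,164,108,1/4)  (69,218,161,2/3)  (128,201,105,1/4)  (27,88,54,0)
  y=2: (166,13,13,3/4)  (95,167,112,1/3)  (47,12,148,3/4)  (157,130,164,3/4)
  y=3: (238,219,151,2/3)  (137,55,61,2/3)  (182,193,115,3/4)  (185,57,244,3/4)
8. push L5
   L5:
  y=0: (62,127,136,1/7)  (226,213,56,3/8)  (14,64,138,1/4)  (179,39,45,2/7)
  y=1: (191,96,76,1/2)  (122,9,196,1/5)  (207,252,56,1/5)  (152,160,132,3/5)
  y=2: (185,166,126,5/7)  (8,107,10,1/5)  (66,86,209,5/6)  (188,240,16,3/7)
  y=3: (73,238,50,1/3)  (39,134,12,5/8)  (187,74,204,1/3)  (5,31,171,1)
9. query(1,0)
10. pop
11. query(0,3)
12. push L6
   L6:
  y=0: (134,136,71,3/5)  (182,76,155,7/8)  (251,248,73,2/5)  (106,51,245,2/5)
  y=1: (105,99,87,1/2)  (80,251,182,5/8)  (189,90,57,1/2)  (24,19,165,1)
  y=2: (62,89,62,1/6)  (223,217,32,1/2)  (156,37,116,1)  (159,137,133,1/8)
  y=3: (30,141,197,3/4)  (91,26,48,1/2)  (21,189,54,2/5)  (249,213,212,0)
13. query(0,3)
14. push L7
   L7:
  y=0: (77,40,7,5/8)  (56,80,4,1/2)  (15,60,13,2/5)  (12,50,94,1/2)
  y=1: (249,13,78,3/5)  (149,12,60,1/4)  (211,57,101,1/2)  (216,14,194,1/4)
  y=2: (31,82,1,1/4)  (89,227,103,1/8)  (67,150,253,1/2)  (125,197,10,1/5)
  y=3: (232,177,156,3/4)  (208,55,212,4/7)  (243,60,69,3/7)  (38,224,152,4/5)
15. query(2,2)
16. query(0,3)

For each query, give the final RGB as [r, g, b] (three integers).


(2,1) stack=L1,L2,L3; from [0,0,0]:
L1 α=3/5: [432/5, 558/5, 171/5]
L2 α=2/3: [2482/15, 2788/15, 2251/15]
L3 α=3/4: [4121/30, 2249/30, 2284/15]
rounded: [137, 75, 152]

(3,1) stack=L1,L2,L3; from [0,0,0]:
L1 α=1/5: [74/5, 129/5, 21/5]
L2 α=1/4: [128/5, 441/10, 243/20]
L3 α=1/2: [479/5, 991/20, 4903/40]
rounded: [96, 50, 123]

query (3,0) [L1,L2,L3] — begin 0,0,0
L1 α=0: [0, 0, 0]
L2 α=4/5: [948/5, 204/5, 276/5]
L3 α=1/7: [5818/35, 267/5, 2556/35]
→ [166, 53, 73]

at x=1,y=0 over L1,L2,L3,L4,L5:
+L1 (α=2/3) → [488/3, 284/3, 36]
+L2 (α=1/2) → [929/6, 611/6, 105/2]
+L3 (α=1/2) → [1901/12, 845/12, 433/4]
+L4 (α=3/4) → [5789/48, 4625/48, 1417/16]
+L5 (α=3/8) → [61489/384, 53797/384, 9773/128]
rounded: [160, 140, 76]

query (0,3) [L1,L2,L3,L4] — begin 0,0,0
+L1 (α=4/7) → [32/7, 680/7, 652/7]
+L2 (α=0) → [32/7, 680/7, 652/7]
+L3 (α=0) → [32/7, 680/7, 652/7]
+L4 (α=2/3) → [3364/21, 3746/21, 922/7]
rounded: [160, 178, 132]

(0,3) stack=L1,L2,L3,L4,L6; from [0,0,0]:
L1 α=4/7: [32/7, 680/7, 652/7]
L2 α=0: [32/7, 680/7, 652/7]
L3 α=0: [32/7, 680/7, 652/7]
L4 α=2/3: [3364/21, 3746/21, 922/7]
L6 α=3/4: [2627/42, 12629/84, 5059/28]
= [63, 150, 181]

query (2,2) [L1,L2,L3,L4,L6,L7] — begin 0,0,0
after L1 α=1/7: [135/7, 190/7, 22]
after L2 α=1/3: [594/7, 2074/21, 71]
after L3 α=1/4: [2097/28, 3075/28, 86]
after L4 α=3/4: [6045/112, 4083/112, 265/2]
after L6 α=1: [156, 37, 116]
after L7 α=1/2: [223/2, 187/2, 369/2]
→ [112, 94, 184]

(0,3) stack=L1,L2,L3,L4,L6,L7; from [0,0,0]:
L1 α=4/7: [32/7, 680/7, 652/7]
L2 α=0: [32/7, 680/7, 652/7]
L3 α=0: [32/7, 680/7, 652/7]
L4 α=2/3: [3364/21, 3746/21, 922/7]
L6 α=3/4: [2627/42, 12629/84, 5059/28]
L7 α=3/4: [31859/168, 57233/336, 18163/112]
→ [190, 170, 162]


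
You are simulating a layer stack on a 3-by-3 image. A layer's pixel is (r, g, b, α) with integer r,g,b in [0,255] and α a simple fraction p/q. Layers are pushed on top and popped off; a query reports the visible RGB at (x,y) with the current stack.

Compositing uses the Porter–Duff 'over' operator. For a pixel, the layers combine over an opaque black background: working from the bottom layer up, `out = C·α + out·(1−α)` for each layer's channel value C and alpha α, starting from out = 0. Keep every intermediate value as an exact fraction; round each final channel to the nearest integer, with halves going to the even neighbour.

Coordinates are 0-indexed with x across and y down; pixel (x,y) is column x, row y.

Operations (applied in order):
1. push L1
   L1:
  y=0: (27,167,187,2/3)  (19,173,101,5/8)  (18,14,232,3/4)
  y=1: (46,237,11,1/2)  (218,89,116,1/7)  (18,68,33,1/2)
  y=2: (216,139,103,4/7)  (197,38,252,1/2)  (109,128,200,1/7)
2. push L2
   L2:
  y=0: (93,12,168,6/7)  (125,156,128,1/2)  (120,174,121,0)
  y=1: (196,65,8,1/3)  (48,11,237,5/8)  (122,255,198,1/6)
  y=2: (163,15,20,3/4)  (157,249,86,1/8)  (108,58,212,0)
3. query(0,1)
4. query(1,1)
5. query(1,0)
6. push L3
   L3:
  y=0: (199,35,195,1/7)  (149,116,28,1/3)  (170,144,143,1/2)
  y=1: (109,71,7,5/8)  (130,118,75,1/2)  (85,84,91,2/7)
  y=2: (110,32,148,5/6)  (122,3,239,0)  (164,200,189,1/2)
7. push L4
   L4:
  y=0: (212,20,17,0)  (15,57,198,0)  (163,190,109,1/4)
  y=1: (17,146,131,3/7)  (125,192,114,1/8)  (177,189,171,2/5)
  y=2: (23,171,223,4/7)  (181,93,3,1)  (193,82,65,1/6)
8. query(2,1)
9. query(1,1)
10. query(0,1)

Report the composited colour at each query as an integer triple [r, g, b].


(0,1) stack=L1,L2; from [0,0,0]:
L1 α=1/2: [23, 237/2, 11/2]
L2 α=1/3: [242/3, 302/3, 19/3]
→ [81, 101, 6]

query (1,1) [L1,L2] — begin 0,0,0
after L1 α=1/7: [218/7, 89/7, 116/7]
after L2 α=5/8: [1167/28, 163/14, 8643/56]
→ [42, 12, 154]

(1,0) stack=L1,L2; from [0,0,0]:
+L1 (α=5/8) → [95/8, 865/8, 505/8]
+L2 (α=1/2) → [1095/16, 2113/16, 1529/16]
= [68, 132, 96]

query (2,1) [L1,L2,L3,L4] — begin 0,0,0
after L1 α=1/2: [9, 34, 33/2]
after L2 α=1/6: [167/6, 425/6, 187/4]
after L3 α=2/7: [265/6, 3133/42, 1663/28]
after L4 α=2/5: [973/10, 1685/14, 2913/28]
rounded: [97, 120, 104]

query (1,1) [L1,L2,L3,L4] — begin 0,0,0
L1 α=1/7: [218/7, 89/7, 116/7]
L2 α=5/8: [1167/28, 163/14, 8643/56]
L3 α=1/2: [4807/56, 1815/28, 12843/112]
L4 α=1/8: [5807/64, 2583/32, 14667/128]
→ [91, 81, 115]

query (0,1) [L1,L2,L3,L4] — begin 0,0,0
L1 α=1/2: [23, 237/2, 11/2]
L2 α=1/3: [242/3, 302/3, 19/3]
L3 α=5/8: [787/8, 657/8, 27/4]
L4 α=3/7: [127/2, 219/2, 60]
→ [64, 110, 60]


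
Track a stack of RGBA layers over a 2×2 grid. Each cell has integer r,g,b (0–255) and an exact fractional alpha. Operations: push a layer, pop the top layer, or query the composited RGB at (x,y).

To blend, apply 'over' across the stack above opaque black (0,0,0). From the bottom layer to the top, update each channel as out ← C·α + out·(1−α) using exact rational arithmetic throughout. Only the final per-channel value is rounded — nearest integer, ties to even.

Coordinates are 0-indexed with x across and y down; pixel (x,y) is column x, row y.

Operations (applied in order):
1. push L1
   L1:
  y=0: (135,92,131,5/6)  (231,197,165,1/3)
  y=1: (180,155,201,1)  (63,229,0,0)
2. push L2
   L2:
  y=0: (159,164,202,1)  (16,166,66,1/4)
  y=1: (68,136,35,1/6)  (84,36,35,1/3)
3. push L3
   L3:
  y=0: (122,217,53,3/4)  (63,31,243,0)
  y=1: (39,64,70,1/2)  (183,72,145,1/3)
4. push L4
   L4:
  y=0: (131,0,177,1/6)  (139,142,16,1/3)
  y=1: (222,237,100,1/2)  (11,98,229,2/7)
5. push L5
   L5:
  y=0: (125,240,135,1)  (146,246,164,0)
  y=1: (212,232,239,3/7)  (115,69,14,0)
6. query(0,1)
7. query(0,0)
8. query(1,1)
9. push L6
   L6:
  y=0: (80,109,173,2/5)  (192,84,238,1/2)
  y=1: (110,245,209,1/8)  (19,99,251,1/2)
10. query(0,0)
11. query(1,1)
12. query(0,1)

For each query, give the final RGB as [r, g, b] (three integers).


(0,1) stack=L1,L2,L3,L4,L5; from [0,0,0]:
+L1 (α=1) → [180, 155, 201]
+L2 (α=1/6) → [484/3, 911/6, 520/3]
+L3 (α=1/2) → [601/6, 1295/12, 365/3]
+L4 (α=1/2) → [1933/12, 4139/24, 665/6]
+L5 (α=3/7) → [3841/21, 8315/42, 3481/21]
→ [183, 198, 166]

(0,0) stack=L1,L2,L3,L4,L5; from [0,0,0]:
+L1 (α=5/6) → [225/2, 230/3, 655/6]
+L2 (α=1) → [159, 164, 202]
+L3 (α=3/4) → [525/4, 815/4, 361/4]
+L4 (α=1/6) → [3149/24, 4075/24, 2513/24]
+L5 (α=1) → [125, 240, 135]
→ [125, 240, 135]

at x=1,y=1 over L1,L2,L3,L4,L5:
+L1 (α=0) → [0, 0, 0]
+L2 (α=1/3) → [28, 12, 35/3]
+L3 (α=1/3) → [239/3, 32, 505/9]
+L4 (α=2/7) → [1261/21, 356/7, 6647/63]
+L5 (α=0) → [1261/21, 356/7, 6647/63]
→ [60, 51, 106]

query (0,0) [L1,L2,L3,L4,L5,L6] — begin 0,0,0
L1 α=5/6: [225/2, 230/3, 655/6]
L2 α=1: [159, 164, 202]
L3 α=3/4: [525/4, 815/4, 361/4]
L4 α=1/6: [3149/24, 4075/24, 2513/24]
L5 α=1: [125, 240, 135]
L6 α=2/5: [107, 938/5, 751/5]
= [107, 188, 150]

at x=1,y=1 over L1,L2,L3,L4,L5,L6:
after L1 α=0: [0, 0, 0]
after L2 α=1/3: [28, 12, 35/3]
after L3 α=1/3: [239/3, 32, 505/9]
after L4 α=2/7: [1261/21, 356/7, 6647/63]
after L5 α=0: [1261/21, 356/7, 6647/63]
after L6 α=1/2: [830/21, 1049/14, 11230/63]
→ [40, 75, 178]

at x=0,y=1 over L1,L2,L3,L4,L5,L6:
L1 α=1: [180, 155, 201]
L2 α=1/6: [484/3, 911/6, 520/3]
L3 α=1/2: [601/6, 1295/12, 365/3]
L4 α=1/2: [1933/12, 4139/24, 665/6]
L5 α=3/7: [3841/21, 8315/42, 3481/21]
L6 α=1/8: [4171/24, 9785/48, 1027/6]
→ [174, 204, 171]


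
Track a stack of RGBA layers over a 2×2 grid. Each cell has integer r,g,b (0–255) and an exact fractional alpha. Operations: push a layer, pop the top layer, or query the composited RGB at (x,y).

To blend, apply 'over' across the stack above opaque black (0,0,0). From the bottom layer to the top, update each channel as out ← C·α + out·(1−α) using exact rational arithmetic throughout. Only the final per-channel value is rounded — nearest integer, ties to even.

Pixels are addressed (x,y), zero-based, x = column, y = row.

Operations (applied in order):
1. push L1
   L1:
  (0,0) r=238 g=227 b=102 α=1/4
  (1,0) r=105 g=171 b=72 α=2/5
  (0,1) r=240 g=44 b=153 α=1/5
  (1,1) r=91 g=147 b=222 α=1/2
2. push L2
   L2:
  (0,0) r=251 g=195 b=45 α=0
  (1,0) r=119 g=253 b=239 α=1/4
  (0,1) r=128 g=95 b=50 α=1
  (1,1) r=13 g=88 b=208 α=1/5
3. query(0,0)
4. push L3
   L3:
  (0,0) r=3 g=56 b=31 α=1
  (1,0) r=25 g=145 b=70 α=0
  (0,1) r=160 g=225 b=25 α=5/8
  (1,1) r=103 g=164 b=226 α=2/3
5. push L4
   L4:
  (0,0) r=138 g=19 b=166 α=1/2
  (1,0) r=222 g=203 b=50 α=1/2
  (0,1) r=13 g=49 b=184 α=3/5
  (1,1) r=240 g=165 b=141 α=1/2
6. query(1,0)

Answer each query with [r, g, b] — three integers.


query (0,0) [L1,L2] — begin 0,0,0
L1 α=1/4: [119/2, 227/4, 51/2]
L2 α=0: [119/2, 227/4, 51/2]
= [60, 57, 26]

query (1,0) [L1,L2,L3,L4] — begin 0,0,0
after L1 α=2/5: [42, 342/5, 144/5]
after L2 α=1/4: [245/4, 2291/20, 1627/20]
after L3 α=0: [245/4, 2291/20, 1627/20]
after L4 α=1/2: [1133/8, 6351/40, 2627/40]
rounded: [142, 159, 66]


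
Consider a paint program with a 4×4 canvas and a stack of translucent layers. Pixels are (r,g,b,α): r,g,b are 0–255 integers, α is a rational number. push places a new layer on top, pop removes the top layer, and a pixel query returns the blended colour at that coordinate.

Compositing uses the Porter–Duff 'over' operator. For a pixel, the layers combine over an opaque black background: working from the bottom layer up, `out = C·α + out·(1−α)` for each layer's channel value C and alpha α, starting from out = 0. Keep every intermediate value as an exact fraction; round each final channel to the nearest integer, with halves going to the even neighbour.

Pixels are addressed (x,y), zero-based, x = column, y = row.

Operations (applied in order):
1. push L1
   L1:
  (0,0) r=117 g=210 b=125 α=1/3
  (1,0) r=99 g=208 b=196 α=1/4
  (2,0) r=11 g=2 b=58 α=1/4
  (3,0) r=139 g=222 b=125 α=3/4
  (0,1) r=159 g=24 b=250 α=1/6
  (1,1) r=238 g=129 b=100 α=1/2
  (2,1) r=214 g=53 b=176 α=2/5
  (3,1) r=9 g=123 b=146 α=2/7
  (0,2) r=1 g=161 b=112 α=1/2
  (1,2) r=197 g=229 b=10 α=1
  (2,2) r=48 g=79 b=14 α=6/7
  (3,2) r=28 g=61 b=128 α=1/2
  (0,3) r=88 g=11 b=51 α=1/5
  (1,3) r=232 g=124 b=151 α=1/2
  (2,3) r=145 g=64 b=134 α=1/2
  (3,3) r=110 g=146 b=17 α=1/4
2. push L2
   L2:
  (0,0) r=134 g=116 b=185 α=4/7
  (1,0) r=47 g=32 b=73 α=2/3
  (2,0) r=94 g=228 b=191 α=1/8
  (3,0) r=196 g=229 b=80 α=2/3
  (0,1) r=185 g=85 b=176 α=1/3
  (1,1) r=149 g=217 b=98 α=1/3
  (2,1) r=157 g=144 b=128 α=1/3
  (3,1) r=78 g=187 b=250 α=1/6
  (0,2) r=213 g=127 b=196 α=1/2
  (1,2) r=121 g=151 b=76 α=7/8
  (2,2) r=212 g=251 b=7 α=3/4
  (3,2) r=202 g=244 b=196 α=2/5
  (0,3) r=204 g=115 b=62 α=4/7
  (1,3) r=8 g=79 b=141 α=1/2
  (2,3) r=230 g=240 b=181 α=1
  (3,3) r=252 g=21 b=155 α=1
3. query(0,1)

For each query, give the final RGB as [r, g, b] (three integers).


query (0,1) [L1,L2] — begin 0,0,0
+L1 (α=1/6) → [53/2, 4, 125/3]
+L2 (α=1/3) → [238/3, 31, 778/9]
= [79, 31, 86]


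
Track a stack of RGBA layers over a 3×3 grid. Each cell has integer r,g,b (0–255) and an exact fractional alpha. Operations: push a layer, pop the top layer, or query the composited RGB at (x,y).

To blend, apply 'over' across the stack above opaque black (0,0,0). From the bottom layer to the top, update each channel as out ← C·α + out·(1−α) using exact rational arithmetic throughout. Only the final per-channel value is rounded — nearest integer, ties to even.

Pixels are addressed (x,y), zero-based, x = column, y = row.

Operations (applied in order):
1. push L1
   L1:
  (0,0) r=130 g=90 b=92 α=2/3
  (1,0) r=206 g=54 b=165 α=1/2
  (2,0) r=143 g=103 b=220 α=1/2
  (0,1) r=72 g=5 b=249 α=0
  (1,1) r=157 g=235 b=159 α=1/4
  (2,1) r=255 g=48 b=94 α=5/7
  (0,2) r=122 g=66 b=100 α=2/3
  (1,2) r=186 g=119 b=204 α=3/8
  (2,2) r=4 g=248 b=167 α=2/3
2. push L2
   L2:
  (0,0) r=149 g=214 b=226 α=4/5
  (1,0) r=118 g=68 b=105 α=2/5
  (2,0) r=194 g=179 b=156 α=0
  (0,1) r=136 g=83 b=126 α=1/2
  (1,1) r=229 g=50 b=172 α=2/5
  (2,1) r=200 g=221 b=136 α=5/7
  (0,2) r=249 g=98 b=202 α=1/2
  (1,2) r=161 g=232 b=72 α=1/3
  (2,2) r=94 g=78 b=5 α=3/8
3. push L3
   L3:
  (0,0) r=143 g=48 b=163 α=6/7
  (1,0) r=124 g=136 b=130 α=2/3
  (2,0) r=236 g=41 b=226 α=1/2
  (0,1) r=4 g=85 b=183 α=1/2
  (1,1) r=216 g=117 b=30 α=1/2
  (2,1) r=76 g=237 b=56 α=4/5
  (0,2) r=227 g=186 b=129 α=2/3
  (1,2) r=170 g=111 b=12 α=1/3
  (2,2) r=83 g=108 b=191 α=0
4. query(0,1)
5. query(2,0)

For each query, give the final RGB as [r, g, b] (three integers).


query (0,1) [L1,L2,L3] — begin 0,0,0
+L1 (α=0) → [0, 0, 0]
+L2 (α=1/2) → [68, 83/2, 63]
+L3 (α=1/2) → [36, 253/4, 123]
= [36, 63, 123]

at x=2,y=0 over L1,L2,L3:
+L1 (α=1/2) → [143/2, 103/2, 110]
+L2 (α=0) → [143/2, 103/2, 110]
+L3 (α=1/2) → [615/4, 185/4, 168]
rounded: [154, 46, 168]


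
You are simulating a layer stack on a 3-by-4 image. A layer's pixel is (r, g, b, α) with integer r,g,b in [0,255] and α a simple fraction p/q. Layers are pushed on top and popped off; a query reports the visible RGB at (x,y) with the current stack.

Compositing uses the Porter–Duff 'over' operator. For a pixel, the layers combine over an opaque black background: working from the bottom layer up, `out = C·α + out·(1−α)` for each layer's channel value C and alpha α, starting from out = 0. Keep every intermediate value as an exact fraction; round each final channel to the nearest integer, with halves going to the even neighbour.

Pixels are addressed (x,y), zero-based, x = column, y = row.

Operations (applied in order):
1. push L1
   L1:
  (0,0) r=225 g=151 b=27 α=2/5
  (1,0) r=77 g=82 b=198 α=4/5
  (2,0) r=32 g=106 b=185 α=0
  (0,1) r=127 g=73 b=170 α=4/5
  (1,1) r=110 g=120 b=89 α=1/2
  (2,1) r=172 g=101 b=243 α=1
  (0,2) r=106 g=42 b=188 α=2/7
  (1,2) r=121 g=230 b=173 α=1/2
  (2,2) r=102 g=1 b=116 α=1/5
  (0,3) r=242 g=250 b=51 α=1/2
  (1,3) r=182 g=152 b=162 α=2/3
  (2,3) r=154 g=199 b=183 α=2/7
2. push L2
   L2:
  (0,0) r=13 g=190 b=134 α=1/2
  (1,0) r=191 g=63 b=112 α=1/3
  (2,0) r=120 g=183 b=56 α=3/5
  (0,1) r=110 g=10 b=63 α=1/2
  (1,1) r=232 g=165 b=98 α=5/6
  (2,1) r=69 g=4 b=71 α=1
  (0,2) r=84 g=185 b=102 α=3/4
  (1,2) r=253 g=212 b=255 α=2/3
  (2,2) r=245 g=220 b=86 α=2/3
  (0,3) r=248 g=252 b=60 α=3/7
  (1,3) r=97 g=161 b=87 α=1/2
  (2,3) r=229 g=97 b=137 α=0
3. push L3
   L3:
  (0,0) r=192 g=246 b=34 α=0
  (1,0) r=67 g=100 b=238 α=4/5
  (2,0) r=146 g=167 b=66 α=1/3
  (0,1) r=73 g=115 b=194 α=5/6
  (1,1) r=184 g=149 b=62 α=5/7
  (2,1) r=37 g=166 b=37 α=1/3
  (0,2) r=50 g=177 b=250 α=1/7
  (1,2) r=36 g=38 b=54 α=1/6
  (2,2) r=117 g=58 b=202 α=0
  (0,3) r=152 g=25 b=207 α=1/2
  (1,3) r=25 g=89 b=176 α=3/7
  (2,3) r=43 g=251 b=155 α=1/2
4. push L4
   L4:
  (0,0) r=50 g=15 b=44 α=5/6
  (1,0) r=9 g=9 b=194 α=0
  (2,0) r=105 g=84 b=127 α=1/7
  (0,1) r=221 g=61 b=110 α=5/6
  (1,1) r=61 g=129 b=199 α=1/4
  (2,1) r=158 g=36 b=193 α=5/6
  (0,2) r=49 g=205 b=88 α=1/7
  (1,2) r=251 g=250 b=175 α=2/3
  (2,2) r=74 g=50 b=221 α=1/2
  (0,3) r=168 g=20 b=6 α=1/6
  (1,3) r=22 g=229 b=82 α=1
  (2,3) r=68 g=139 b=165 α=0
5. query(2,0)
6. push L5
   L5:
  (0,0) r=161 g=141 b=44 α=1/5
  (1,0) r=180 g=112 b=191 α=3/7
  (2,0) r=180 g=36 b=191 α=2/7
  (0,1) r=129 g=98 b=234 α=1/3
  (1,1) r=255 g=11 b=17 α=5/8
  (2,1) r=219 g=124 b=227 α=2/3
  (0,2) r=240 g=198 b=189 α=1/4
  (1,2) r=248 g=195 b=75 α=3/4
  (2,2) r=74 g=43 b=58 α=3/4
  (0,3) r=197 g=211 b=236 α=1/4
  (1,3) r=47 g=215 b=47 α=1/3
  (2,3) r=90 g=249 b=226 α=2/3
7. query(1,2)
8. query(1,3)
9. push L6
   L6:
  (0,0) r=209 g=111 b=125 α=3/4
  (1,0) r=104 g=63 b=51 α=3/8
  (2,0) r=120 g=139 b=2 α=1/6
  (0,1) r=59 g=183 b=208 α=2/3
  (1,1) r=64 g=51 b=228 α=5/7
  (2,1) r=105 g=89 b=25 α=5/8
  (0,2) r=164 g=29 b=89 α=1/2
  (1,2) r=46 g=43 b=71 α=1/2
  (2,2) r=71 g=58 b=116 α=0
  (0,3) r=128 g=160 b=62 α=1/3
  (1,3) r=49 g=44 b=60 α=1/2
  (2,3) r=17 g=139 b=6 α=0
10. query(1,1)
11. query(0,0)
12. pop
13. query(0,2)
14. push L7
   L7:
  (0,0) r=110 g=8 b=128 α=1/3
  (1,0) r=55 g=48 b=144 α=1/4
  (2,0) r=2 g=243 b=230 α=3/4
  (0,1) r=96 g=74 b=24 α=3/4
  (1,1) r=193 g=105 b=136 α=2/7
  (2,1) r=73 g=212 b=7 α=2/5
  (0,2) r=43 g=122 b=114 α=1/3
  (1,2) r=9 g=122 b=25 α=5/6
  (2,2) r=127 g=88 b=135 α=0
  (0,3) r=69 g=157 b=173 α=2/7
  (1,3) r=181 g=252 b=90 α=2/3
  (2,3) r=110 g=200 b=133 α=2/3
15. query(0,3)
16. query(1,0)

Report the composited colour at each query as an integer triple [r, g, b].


at x=2,y=0 over L1,L2,L3,L4:
after L1 α=0: [0, 0, 0]
after L2 α=3/5: [72, 549/5, 168/5]
after L3 α=1/3: [290/3, 1933/15, 222/5]
after L4 α=1/7: [685/7, 4286/35, 281/5]
rounded: [98, 122, 56]

(1,2) stack=L1,L2,L3,L4,L5; from [0,0,0]:
L1 α=1/2: [121/2, 115, 173/2]
L2 α=2/3: [1133/6, 539/3, 1193/6]
L3 α=1/6: [5881/36, 2809/18, 6289/36]
L4 α=2/3: [23953/108, 11809/54, 18889/108]
L5 α=3/4: [104305/432, 43399/216, 43189/432]
rounded: [241, 201, 100]

query (1,3) [L1,L2,L3,L4,L5] — begin 0,0,0
+L1 (α=2/3) → [364/3, 304/3, 108]
+L2 (α=1/2) → [655/6, 787/6, 195/2]
+L3 (α=3/7) → [1535/21, 2375/21, 918/7]
+L4 (α=1) → [22, 229, 82]
+L5 (α=1/3) → [91/3, 673/3, 211/3]
= [30, 224, 70]

(1,1) stack=L1,L2,L3,L4,L5,L6; from [0,0,0]:
+L1 (α=1/2) → [55, 60, 89/2]
+L2 (α=5/6) → [405/2, 295/2, 1069/12]
+L3 (α=5/7) → [1325/7, 1040/7, 2929/42]
+L4 (α=1/4) → [2201/14, 4023/28, 5715/56]
+L5 (α=5/8) → [24453/112, 13609/224, 21905/448]
+L6 (α=5/7) → [42373/392, 42169/784, 277265/1568]
rounded: [108, 54, 177]

(0,0) stack=L1,L2,L3,L4,L5,L6; from [0,0,0]:
+L1 (α=2/5) → [90, 302/5, 54/5]
+L2 (α=1/2) → [103/2, 626/5, 362/5]
+L3 (α=0) → [103/2, 626/5, 362/5]
+L4 (α=5/6) → [201/4, 1001/30, 731/15]
+L5 (α=1/5) → [362/5, 4117/75, 3584/75]
+L6 (α=3/4) → [3497/20, 7273/75, 31709/300]
rounded: [175, 97, 106]

(0,2) stack=L1,L2,L3,L4,L5; from [0,0,0]:
L1 α=2/7: [212/7, 12, 376/7]
L2 α=3/4: [494/7, 567/4, 1259/14]
L3 α=1/7: [3314/49, 2055/14, 5527/49]
L4 α=1/7: [22285/343, 7600/49, 37474/343]
L5 α=1/4: [149175/1372, 16251/98, 177249/1372]
= [109, 166, 129]

at x=0,y=3 over L1,L2,L3,L4,L5,L7:
+L1 (α=1/2) → [121, 125, 51/2]
+L2 (α=3/7) → [1228/7, 1256/7, 282/7]
+L3 (α=1/2) → [1146/7, 1431/14, 1731/14]
+L4 (α=1/6) → [1151/7, 7435/84, 2913/28]
+L5 (α=1/4) → [1208/7, 13343/112, 15347/112]
+L7 (α=2/7) → [7006/49, 101883/784, 115487/784]
→ [143, 130, 147]

(1,0) stack=L1,L2,L3,L4,L5,L7; from [0,0,0]:
L1 α=4/5: [308/5, 328/5, 792/5]
L2 α=1/3: [1571/15, 971/15, 2144/15]
L3 α=4/5: [5591/75, 6971/75, 16424/75]
L4 α=0: [5591/75, 6971/75, 16424/75]
L5 α=3/7: [62864/525, 53084/525, 108671/525]
L7 α=1/4: [72489/700, 15371/175, 133871/700]
→ [104, 88, 191]
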